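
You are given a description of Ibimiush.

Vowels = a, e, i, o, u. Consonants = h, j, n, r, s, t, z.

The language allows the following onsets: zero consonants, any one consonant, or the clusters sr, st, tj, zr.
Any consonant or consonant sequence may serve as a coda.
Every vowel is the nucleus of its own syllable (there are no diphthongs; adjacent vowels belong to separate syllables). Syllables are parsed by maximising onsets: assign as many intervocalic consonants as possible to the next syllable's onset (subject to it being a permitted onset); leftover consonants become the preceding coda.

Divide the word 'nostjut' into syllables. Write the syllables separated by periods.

nos.tjut

Vowels present: o, u; each is a nucleus, giving 2 syllables.
V1 /o/ – V2 /u/: /stj/ — longest licit onset from the right is /tj/, leaving /s/ as coda.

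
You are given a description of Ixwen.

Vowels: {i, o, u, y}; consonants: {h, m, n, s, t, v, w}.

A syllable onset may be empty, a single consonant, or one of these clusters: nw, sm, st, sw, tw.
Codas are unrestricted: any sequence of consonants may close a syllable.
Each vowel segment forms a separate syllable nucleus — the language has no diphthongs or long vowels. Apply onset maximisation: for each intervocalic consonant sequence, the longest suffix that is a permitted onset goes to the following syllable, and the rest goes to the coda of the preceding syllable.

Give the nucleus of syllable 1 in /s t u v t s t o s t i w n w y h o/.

u

The vowels are u, o, i, y, o — 5 nuclei, so 5 syllables.
The first nucleus (vowel 1 from the left) is /u/.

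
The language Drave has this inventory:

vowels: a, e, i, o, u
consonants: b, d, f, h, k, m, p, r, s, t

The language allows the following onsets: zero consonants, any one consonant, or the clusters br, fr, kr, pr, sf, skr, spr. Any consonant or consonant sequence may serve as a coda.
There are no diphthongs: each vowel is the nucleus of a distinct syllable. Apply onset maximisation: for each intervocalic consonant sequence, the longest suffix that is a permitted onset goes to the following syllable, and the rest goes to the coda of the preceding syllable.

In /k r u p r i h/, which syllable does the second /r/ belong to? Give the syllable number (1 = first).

Nuclei (vowels): u, i → 2 syllables.
V1 /u/ – V2 /i/: /pr/ is a licit onset in full, so it all attaches to the next syllable.
So the parse is kru.prih.
The second /r/ is in the onset of syllable 2 (/prih/).

2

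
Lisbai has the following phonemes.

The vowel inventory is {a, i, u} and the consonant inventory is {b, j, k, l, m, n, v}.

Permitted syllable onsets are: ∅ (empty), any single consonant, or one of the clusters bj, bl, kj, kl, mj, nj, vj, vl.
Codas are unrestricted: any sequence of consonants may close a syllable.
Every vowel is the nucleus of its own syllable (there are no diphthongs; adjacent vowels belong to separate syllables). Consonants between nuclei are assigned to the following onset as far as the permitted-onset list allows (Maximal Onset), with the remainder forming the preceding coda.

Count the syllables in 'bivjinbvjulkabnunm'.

Vowels present: i, i, u, a, u; each is a nucleus, giving 5 syllables.

5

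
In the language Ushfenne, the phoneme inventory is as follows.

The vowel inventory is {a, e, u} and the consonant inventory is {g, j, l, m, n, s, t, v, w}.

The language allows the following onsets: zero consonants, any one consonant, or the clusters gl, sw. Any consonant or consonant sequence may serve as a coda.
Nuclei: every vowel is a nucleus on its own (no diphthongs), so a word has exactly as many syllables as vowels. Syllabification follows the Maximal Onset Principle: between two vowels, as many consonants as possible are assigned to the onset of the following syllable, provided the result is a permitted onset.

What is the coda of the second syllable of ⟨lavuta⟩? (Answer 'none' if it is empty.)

none

Vowels present: a, u, a; each is a nucleus, giving 3 syllables.
V1 /a/ – V2 /u/: just /v/ — single C goes to the following onset.
V2 /u/ – V3 /a/: /t/ is a single consonant, so it becomes the next onset.
Putting it together: la.vu.ta.
Syllable 2 is /vu/: onset /v/, nucleus /u/, coda ∅.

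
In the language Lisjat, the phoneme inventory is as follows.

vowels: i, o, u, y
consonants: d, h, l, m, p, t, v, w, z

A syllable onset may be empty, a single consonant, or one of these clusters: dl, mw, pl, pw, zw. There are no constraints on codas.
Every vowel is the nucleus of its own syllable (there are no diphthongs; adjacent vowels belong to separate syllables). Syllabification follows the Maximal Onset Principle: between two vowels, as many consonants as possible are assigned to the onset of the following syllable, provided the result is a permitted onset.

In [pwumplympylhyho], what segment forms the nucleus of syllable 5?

o

Nuclei (vowels): u, y, y, y, o → 5 syllables.
The fifth nucleus (vowel 5 from the left) is /o/.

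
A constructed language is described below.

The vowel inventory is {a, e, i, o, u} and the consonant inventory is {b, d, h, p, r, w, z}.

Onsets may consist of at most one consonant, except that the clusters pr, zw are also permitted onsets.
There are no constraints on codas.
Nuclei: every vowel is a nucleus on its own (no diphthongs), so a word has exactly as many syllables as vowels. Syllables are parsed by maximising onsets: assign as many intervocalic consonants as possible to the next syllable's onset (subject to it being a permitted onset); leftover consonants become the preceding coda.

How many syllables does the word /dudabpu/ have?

Vowels present: u, a, u; each is a nucleus, giving 3 syllables.

3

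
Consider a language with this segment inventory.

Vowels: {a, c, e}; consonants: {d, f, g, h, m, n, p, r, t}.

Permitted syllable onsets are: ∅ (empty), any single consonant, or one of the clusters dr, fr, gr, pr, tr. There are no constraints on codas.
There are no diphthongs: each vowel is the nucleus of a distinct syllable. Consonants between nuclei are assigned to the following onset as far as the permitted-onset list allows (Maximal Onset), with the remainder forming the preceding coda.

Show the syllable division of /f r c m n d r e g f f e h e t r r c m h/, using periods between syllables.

The vowels are c, e, e, e, c — 5 nuclei, so 5 syllables.
Between /c/ (V1) and /e/ (V2): cluster /mndr/ — the longest permitted-onset suffix is /dr/; onset = /dr/, preceding coda = /mn/.
Between /e/ (V2) and /e/ (V3): /gff/ — longest licit onset from the right is /f/, leaving /gf/ as coda.
Between /e/ (V3) and /e/ (V4): just /h/ — single C goes to the following onset.
Between /e/ (V4) and /c/ (V5): /trr/; trying suffixes from longest down, /r/ is the first permitted one, so coda /tr/ | onset /r/.

frcmn.dregf.fe.hetr.rcmh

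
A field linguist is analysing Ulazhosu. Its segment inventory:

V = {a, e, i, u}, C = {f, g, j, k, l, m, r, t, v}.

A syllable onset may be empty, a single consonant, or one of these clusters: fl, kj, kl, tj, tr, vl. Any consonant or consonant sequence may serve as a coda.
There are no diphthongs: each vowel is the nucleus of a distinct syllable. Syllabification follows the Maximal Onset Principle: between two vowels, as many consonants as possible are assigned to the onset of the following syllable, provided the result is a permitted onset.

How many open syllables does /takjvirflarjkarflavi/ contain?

The vowels are a, i, a, a, a, i — 6 nuclei, so 6 syllables.
Between /a/ (V1) and /i/ (V2): /kjv/ — longest licit onset from the right is /v/, leaving /kj/ as coda.
Between /i/ (V2) and /a/ (V3): /rfl/ — longest licit onset from the right is /fl/, leaving /r/ as coda.
Between /a/ (V3) and /a/ (V4): /rjk/ splits as /rj/ + /k/ (/k/ is the longest suffix that is a licit onset).
Between /a/ (V4) and /a/ (V5): /rfl/ splits as /r/ + /fl/ (/fl/ is the longest suffix that is a licit onset).
Between /a/ (V5) and /i/ (V6): /v/ → onset of the next syllable (single consonants are always licit onsets).
Result: takj.vir.flarj.kar.fla.vi.
Classifying each syllable: /takj/ (closed), /vir/ (closed), /flarj/ (closed), /kar/ (closed), /fla/ (open), /vi/ (open).
Open syllables: 2.

2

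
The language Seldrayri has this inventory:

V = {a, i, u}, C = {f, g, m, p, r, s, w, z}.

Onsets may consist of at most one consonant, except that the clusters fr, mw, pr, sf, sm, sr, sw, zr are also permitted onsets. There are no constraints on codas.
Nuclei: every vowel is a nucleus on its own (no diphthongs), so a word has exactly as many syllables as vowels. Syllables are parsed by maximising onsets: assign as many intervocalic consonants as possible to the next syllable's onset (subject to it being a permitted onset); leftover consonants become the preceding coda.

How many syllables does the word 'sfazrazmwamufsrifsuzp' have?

6

The vowels are a, a, a, u, i, u — 6 nuclei, so 6 syllables.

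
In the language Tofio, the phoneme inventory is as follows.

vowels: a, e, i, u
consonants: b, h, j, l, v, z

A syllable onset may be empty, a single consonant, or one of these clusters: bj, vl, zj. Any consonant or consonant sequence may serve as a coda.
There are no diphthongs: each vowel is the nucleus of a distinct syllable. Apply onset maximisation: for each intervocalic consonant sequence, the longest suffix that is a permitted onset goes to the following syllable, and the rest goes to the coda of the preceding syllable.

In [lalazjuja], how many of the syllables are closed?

0

Nuclei (vowels): a, a, u, a → 4 syllables.
σ1/σ2 boundary: /l/ → onset of the next syllable (single consonants are always licit onsets).
σ2/σ3 boundary: /zj/ is a licit onset in full, so it all attaches to the next syllable.
σ3/σ4 boundary: just /j/ — single C goes to the following onset.
Result: la.la.zju.ja.
Classifying each syllable: /la/ (open), /la/ (open), /zju/ (open), /ja/ (open).
Closed syllables: 0.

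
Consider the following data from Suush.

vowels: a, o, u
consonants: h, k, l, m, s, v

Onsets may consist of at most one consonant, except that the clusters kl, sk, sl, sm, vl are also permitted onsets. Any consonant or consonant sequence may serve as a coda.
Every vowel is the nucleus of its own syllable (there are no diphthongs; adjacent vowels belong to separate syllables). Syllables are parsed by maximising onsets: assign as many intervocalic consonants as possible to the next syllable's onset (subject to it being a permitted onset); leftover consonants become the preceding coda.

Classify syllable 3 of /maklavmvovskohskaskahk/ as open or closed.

closed

The vowels are a, a, o, o, a, a — 6 nuclei, so 6 syllables.
Between /a/ (V1) and /a/ (V2): /kl/ — entire cluster is a permitted onset → onset /kl/, coda ∅.
Between /a/ (V2) and /o/ (V3): /vmv/ splits as /vm/ + /v/ (/v/ is the longest suffix that is a licit onset).
Between /o/ (V3) and /o/ (V4): /vsk/ — longest licit onset from the right is /sk/, leaving /v/ as coda.
Between /o/ (V4) and /a/ (V5): /hsk/ splits as /h/ + /sk/ (/sk/ is the longest suffix that is a licit onset).
Between /a/ (V5) and /a/ (V6): /sk/ is a licit onset in full, so it all attaches to the next syllable.
So the parse is ma.klavm.vov.skoh.ska.skahk.
Syllable 3 is /vov/ with coda /v/, so it is closed.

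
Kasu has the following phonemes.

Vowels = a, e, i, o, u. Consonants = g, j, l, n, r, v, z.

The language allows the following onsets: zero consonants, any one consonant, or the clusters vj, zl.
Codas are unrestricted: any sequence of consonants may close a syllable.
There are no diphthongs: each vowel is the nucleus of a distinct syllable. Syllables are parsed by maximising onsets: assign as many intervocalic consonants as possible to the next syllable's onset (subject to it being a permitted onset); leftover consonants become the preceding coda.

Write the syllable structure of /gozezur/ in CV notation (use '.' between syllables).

CV.CV.CVC

Nuclei (vowels): o, e, u → 3 syllables.
V1 /o/ – V2 /e/: just /z/ — single C goes to the following onset.
V2 /e/ – V3 /u/: /z/ → onset of the next syllable (single consonants are always licit onsets).
Syllabification: go.ze.zur.
Mapping each syllable to C/V: /go/ → CV, /ze/ → CV, /zur/ → CVC.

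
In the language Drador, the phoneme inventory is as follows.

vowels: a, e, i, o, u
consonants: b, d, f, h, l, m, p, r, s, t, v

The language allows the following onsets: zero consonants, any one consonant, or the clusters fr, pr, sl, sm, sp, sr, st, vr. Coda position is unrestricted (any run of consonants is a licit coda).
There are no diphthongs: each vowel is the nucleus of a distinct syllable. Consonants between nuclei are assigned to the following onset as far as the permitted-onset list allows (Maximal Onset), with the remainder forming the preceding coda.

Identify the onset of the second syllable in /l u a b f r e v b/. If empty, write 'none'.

The vowels are u, a, e — 3 nuclei, so 3 syllables.
Between /u/ (V1) and /a/ (V2): no consonants, so the boundary falls immediately after /u/.
Between /a/ (V2) and /e/ (V3): cluster /bfr/ — the longest permitted-onset suffix is /fr/; onset = /fr/, preceding coda = /b/.
Syllabification: lu.ab.frevb.
Syllable 2 is /ab/: onset ∅, nucleus /a/, coda /b/.

none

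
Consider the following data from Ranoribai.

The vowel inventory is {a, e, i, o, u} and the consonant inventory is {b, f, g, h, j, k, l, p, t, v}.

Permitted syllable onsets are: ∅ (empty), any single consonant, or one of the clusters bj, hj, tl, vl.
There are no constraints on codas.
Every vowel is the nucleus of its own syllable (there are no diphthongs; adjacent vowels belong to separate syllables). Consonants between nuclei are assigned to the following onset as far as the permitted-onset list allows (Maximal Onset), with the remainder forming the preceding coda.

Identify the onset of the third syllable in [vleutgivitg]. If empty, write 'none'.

The vowels are e, u, i, i — 4 nuclei, so 4 syllables.
/e…u/ gap (V1→V2): nothing intervenes; syllable break is V.V.
/u…i/ gap (V2→V3): /tg/; trying suffixes from longest down, /g/ is the first permitted one, so coda /t/ | onset /g/.
/i…i/ gap (V3→V4): /v/ → onset of the next syllable (single consonants are always licit onsets).
Result: vle.ut.gi.vitg.
Syllable 3 is /gi/: onset /g/, nucleus /i/, coda ∅.

g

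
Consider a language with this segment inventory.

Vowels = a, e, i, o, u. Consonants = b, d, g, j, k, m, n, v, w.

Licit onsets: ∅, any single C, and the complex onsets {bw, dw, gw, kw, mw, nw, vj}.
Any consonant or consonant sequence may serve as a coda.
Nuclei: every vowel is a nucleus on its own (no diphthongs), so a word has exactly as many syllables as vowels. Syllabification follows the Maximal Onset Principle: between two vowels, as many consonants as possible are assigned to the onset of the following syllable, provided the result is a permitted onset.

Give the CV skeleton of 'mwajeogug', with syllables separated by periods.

CCV.CV.V.CVC

Nuclei (vowels): a, e, o, u → 4 syllables.
σ1/σ2 boundary: /j/ → onset of the next syllable (single consonants are always licit onsets).
σ2/σ3 boundary: hiatus — the boundary sits between the two vowels.
σ3/σ4 boundary: just /g/ — single C goes to the following onset.
Syllabification: mwa.je.o.gug.
Mapping each syllable to C/V: /mwa/ → CCV, /je/ → CV, /o/ → V, /gug/ → CVC.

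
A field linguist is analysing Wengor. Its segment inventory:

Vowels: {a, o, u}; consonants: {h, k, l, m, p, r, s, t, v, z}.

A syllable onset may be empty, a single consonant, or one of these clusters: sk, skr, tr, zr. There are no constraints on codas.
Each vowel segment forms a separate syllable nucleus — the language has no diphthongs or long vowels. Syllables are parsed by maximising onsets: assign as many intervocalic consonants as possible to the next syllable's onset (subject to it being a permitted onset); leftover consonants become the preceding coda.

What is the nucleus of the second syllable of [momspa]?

a

The vowels are o, a — 2 nuclei, so 2 syllables.
The second nucleus (vowel 2 from the left) is /a/.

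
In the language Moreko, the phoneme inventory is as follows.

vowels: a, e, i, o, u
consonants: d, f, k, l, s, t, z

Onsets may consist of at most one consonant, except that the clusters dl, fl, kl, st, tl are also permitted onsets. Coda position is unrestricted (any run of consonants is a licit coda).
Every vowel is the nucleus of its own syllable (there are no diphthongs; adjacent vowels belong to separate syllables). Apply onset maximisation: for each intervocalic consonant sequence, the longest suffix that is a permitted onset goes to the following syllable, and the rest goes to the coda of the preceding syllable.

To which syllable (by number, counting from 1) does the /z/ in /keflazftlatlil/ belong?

The vowels are e, a, a, i — 4 nuclei, so 4 syllables.
Between /e/ (V1) and /a/ (V2): /fl/ — entire cluster is a permitted onset → onset /fl/, coda ∅.
Between /a/ (V2) and /a/ (V3): cluster /zftl/ — the longest permitted-onset suffix is /tl/; onset = /tl/, preceding coda = /zf/.
Between /a/ (V3) and /i/ (V4): /tl/ — entire cluster is a permitted onset → onset /tl/, coda ∅.
Putting it together: ke.flazf.tla.tlil.
The /z/ is in the coda of syllable 2 (/flazf/).

2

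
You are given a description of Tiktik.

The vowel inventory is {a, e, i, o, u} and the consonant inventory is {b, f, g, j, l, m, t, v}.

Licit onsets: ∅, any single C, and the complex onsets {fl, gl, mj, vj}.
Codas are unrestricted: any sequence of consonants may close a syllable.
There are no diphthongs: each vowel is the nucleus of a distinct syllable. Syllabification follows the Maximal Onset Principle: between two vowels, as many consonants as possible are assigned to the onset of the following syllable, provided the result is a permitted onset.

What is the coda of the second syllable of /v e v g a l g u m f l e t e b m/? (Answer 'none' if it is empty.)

Nuclei (vowels): e, a, u, e, e → 5 syllables.
σ1/σ2 boundary: /vg/ — longest licit onset from the right is /g/, leaving /v/ as coda.
σ2/σ3 boundary: cluster /lg/ — the longest permitted-onset suffix is /g/; onset = /g/, preceding coda = /l/.
σ3/σ4 boundary: cluster /mfl/ — the longest permitted-onset suffix is /fl/; onset = /fl/, preceding coda = /m/.
σ4/σ5 boundary: just /t/ — single C goes to the following onset.
Syllabification: vev.gal.gum.fle.tebm.
Syllable 2 is /gal/: onset /g/, nucleus /a/, coda /l/.

l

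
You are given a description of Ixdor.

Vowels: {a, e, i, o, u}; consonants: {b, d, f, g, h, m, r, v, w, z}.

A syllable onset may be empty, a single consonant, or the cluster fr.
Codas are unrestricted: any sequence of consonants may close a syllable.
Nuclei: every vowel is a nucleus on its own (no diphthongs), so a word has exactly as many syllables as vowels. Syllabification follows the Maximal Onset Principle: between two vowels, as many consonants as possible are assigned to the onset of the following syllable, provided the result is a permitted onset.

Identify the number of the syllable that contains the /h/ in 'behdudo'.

Vowels present: e, u, o; each is a nucleus, giving 3 syllables.
/e…u/ gap (V1→V2): cluster /hd/ — the longest permitted-onset suffix is /d/; onset = /d/, preceding coda = /h/.
/u…o/ gap (V2→V3): /d/ → onset of the next syllable (single consonants are always licit onsets).
Result: beh.du.do.
The /h/ is in the coda of syllable 1 (/beh/).

1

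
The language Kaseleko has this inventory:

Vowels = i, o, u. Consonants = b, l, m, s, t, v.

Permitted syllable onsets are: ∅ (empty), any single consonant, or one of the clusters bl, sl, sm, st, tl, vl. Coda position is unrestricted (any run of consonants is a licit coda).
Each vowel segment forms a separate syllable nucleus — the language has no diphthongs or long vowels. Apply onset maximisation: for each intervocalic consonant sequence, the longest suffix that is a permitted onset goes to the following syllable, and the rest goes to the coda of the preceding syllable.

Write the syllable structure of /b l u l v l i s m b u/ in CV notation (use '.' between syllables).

Nuclei (vowels): u, i, u → 3 syllables.
Between /u/ (V1) and /i/ (V2): /lvl/ — longest licit onset from the right is /vl/, leaving /l/ as coda.
Between /i/ (V2) and /u/ (V3): /smb/ — longest licit onset from the right is /b/, leaving /sm/ as coda.
Putting it together: blul.vlism.bu.
Mapping each syllable to C/V: /blul/ → CCVC, /vlism/ → CCVCC, /bu/ → CV.

CCVC.CCVCC.CV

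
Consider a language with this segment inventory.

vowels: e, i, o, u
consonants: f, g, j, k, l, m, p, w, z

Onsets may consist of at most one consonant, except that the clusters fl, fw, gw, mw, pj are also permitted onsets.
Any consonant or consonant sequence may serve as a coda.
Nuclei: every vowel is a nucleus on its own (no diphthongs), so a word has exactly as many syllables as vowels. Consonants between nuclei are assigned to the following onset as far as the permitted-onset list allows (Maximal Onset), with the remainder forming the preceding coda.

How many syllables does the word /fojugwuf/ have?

The vowels are o, u, u — 3 nuclei, so 3 syllables.

3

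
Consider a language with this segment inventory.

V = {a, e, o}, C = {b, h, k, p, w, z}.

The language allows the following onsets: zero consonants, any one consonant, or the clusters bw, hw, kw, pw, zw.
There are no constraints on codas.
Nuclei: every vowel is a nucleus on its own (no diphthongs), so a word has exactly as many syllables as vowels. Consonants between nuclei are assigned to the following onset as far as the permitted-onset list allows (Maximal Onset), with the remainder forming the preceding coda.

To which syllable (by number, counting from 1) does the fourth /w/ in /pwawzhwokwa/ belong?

The vowels are a, o, a — 3 nuclei, so 3 syllables.
σ1/σ2 boundary: /wzhw/ splits as /wz/ + /hw/ (/hw/ is the longest suffix that is a licit onset).
σ2/σ3 boundary: /kw/ is a licit onset in full, so it all attaches to the next syllable.
Syllabification: pwawz.hwo.kwa.
The fourth /w/ is in the onset of syllable 3 (/kwa/).

3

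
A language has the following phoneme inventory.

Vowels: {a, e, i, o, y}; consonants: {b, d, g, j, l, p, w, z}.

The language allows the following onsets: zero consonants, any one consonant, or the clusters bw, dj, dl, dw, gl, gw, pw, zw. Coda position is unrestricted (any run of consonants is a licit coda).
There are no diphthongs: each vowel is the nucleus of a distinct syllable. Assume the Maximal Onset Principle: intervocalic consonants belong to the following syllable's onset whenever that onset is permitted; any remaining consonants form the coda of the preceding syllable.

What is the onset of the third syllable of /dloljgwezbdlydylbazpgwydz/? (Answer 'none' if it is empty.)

dl

Nuclei (vowels): o, e, y, y, a, y → 6 syllables.
V1 /o/ – V2 /e/: /ljgw/ — longest licit onset from the right is /gw/, leaving /lj/ as coda.
V2 /e/ – V3 /y/: /zbdl/; trying suffixes from longest down, /dl/ is the first permitted one, so coda /zb/ | onset /dl/.
V3 /y/ – V4 /y/: just /d/ — single C goes to the following onset.
V4 /y/ – V5 /a/: /lb/ — longest licit onset from the right is /b/, leaving /l/ as coda.
V5 /a/ – V6 /y/: cluster /zpgw/ — the longest permitted-onset suffix is /gw/; onset = /gw/, preceding coda = /zp/.
Result: dlolj.gwezb.dly.dyl.bazp.gwydz.
Syllable 3 is /dly/: onset /dl/, nucleus /y/, coda ∅.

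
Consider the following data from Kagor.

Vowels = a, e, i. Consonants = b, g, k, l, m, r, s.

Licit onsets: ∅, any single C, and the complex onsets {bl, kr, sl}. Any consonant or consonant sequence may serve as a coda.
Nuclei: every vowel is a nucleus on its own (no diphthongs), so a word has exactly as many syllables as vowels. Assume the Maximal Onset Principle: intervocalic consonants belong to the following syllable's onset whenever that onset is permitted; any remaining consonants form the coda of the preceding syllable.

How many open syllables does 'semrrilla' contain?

Nuclei (vowels): e, i, a → 3 syllables.
σ1/σ2 boundary: /mrr/; trying suffixes from longest down, /r/ is the first permitted one, so coda /mr/ | onset /r/.
σ2/σ3 boundary: /ll/; trying suffixes from longest down, /l/ is the first permitted one, so coda /l/ | onset /l/.
Putting it together: semr.ril.la.
Classifying each syllable: /semr/ (closed), /ril/ (closed), /la/ (open).
Open syllables: 1.

1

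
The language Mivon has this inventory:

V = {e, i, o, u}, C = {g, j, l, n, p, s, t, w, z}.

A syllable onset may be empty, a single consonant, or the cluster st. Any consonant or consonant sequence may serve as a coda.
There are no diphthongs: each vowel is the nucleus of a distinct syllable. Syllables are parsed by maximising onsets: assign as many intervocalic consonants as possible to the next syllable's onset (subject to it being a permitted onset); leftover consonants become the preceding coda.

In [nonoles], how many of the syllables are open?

2

Nuclei (vowels): o, o, e → 3 syllables.
Between /o/ (V1) and /o/ (V2): /n/ is a single consonant, so it becomes the next onset.
Between /o/ (V2) and /e/ (V3): /l/ is a single consonant, so it becomes the next onset.
Result: no.no.les.
Classifying each syllable: /no/ (open), /no/ (open), /les/ (closed).
Open syllables: 2.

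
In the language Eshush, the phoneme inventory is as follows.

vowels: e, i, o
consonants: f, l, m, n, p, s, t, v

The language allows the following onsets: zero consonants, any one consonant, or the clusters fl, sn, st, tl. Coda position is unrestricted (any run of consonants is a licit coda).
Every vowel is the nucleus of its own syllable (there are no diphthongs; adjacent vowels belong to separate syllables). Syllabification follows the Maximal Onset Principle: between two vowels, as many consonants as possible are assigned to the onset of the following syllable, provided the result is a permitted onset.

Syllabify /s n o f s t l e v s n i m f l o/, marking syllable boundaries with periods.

Vowels present: o, e, i, o; each is a nucleus, giving 4 syllables.
V1 /o/ – V2 /e/: /fstl/ splits as /fs/ + /tl/ (/tl/ is the longest suffix that is a licit onset).
V2 /e/ – V3 /i/: cluster /vsn/ — the longest permitted-onset suffix is /sn/; onset = /sn/, preceding coda = /v/.
V3 /i/ – V4 /o/: /mfl/ — longest licit onset from the right is /fl/, leaving /m/ as coda.

snofs.tlev.snim.flo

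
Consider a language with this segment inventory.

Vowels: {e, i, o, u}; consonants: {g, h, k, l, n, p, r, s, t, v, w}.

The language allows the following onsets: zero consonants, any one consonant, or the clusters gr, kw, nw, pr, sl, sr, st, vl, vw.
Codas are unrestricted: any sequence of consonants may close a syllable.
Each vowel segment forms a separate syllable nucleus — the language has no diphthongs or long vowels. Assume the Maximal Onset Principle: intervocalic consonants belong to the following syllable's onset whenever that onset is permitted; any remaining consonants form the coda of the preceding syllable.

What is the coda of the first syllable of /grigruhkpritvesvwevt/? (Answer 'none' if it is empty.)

The vowels are i, u, i, e, e — 5 nuclei, so 5 syllables.
/i…u/ gap (V1→V2): /gr/ — entire cluster is a permitted onset → onset /gr/, coda ∅.
/u…i/ gap (V2→V3): /hkpr/; trying suffixes from longest down, /pr/ is the first permitted one, so coda /hk/ | onset /pr/.
/i…e/ gap (V3→V4): /tv/ splits as /t/ + /v/ (/v/ is the longest suffix that is a licit onset).
/e…e/ gap (V4→V5): cluster /svw/ — the longest permitted-onset suffix is /vw/; onset = /vw/, preceding coda = /s/.
Result: gri.gruhk.prit.ves.vwevt.
Syllable 1 is /gri/: onset /gr/, nucleus /i/, coda ∅.

none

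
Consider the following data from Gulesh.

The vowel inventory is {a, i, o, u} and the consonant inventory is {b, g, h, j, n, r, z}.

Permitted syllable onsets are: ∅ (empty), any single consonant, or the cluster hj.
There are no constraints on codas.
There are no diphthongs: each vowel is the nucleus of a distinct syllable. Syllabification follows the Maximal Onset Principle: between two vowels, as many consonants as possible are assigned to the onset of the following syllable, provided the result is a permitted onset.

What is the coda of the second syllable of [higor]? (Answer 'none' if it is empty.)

r

Vowels present: i, o; each is a nucleus, giving 2 syllables.
Between /i/ (V1) and /o/ (V2): just /g/ — single C goes to the following onset.
So the parse is hi.gor.
Syllable 2 is /gor/: onset /g/, nucleus /o/, coda /r/.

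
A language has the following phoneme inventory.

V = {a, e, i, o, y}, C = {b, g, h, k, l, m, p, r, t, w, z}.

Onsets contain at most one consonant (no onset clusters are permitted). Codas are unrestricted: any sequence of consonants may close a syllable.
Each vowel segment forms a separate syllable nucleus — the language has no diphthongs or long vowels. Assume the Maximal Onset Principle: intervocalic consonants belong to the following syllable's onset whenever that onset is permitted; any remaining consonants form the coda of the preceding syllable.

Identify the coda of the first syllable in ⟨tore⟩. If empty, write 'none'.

none

The vowels are o, e — 2 nuclei, so 2 syllables.
σ1/σ2 boundary: /r/ → onset of the next syllable (single consonants are always licit onsets).
Syllabification: to.re.
Syllable 1 is /to/: onset /t/, nucleus /o/, coda ∅.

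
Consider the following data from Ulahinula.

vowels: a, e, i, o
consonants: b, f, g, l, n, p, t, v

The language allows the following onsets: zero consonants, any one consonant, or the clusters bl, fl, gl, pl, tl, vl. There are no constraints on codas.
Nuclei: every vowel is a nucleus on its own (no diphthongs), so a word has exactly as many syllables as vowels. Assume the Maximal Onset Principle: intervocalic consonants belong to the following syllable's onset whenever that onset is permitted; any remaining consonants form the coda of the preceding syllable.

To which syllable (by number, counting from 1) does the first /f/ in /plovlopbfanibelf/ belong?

Vowels present: o, o, a, i, e; each is a nucleus, giving 5 syllables.
V1 /o/ – V2 /o/: /vl/ is a licit onset in full, so it all attaches to the next syllable.
V2 /o/ – V3 /a/: /pbf/; trying suffixes from longest down, /f/ is the first permitted one, so coda /pb/ | onset /f/.
V3 /a/ – V4 /i/: just /n/ — single C goes to the following onset.
V4 /i/ – V5 /e/: just /b/ — single C goes to the following onset.
Syllabification: plo.vlopb.fa.ni.belf.
The first /f/ is in the onset of syllable 3 (/fa/).

3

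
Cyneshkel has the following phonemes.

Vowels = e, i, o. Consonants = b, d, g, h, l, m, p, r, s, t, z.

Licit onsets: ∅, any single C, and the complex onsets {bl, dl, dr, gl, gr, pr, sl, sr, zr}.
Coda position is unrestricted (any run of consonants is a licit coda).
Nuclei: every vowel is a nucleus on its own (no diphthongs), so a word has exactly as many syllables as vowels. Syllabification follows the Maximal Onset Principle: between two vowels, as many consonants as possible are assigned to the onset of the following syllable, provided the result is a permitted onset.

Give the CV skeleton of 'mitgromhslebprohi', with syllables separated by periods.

CVC.CCVCC.CCVC.CCV.CV

Vowels present: i, o, e, o, i; each is a nucleus, giving 5 syllables.
σ1/σ2 boundary: /tgr/ — longest licit onset from the right is /gr/, leaving /t/ as coda.
σ2/σ3 boundary: /mhsl/; trying suffixes from longest down, /sl/ is the first permitted one, so coda /mh/ | onset /sl/.
σ3/σ4 boundary: /bpr/ — longest licit onset from the right is /pr/, leaving /b/ as coda.
σ4/σ5 boundary: just /h/ — single C goes to the following onset.
So the parse is mit.gromh.sleb.pro.hi.
Mapping each syllable to C/V: /mit/ → CVC, /gromh/ → CCVCC, /sleb/ → CCVC, /pro/ → CCV, /hi/ → CV.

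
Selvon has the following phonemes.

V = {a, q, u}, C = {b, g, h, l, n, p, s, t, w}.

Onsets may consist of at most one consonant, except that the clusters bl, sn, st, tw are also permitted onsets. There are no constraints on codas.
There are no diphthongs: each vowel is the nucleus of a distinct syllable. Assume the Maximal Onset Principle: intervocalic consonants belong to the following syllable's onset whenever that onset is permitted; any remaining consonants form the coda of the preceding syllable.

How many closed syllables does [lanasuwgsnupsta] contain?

2

Vowels present: a, a, u, u, a; each is a nucleus, giving 5 syllables.
σ1/σ2 boundary: /n/ is a single consonant, so it becomes the next onset.
σ2/σ3 boundary: /s/ → onset of the next syllable (single consonants are always licit onsets).
σ3/σ4 boundary: /wgsn/ splits as /wg/ + /sn/ (/sn/ is the longest suffix that is a licit onset).
σ4/σ5 boundary: cluster /pst/ — the longest permitted-onset suffix is /st/; onset = /st/, preceding coda = /p/.
Result: la.na.suwg.snup.sta.
Classifying each syllable: /la/ (open), /na/ (open), /suwg/ (closed), /snup/ (closed), /sta/ (open).
Closed syllables: 2.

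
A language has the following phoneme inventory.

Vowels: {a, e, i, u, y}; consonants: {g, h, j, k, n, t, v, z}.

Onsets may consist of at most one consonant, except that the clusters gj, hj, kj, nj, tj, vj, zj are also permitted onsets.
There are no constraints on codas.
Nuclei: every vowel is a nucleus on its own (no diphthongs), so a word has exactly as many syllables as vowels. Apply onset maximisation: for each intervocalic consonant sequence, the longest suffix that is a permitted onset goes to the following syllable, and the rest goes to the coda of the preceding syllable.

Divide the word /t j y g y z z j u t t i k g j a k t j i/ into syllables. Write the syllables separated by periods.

tjy.gyz.zjut.tik.gjak.tji

Vowels present: y, y, u, i, a, i; each is a nucleus, giving 6 syllables.
Between /y/ (V1) and /y/ (V2): /g/ → onset of the next syllable (single consonants are always licit onsets).
Between /y/ (V2) and /u/ (V3): cluster /zzj/ — the longest permitted-onset suffix is /zj/; onset = /zj/, preceding coda = /z/.
Between /u/ (V3) and /i/ (V4): cluster /tt/ — the longest permitted-onset suffix is /t/; onset = /t/, preceding coda = /t/.
Between /i/ (V4) and /a/ (V5): /kgj/ — longest licit onset from the right is /gj/, leaving /k/ as coda.
Between /a/ (V5) and /i/ (V6): /ktj/ — longest licit onset from the right is /tj/, leaving /k/ as coda.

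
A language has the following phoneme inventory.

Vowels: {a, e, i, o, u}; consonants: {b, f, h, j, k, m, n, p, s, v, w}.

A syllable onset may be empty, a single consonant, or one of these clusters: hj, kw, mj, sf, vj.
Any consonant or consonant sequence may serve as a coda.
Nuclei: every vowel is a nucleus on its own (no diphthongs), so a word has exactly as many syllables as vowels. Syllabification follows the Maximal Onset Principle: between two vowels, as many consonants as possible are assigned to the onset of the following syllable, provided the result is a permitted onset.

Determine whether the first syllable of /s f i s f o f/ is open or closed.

Nuclei (vowels): i, o → 2 syllables.
Between /i/ (V1) and /o/ (V2): cluster /sf/ — /sf/ is itself a permitted onset, so the whole cluster goes right; preceding coda = ∅.
So the parse is sfi.sfof.
Syllable 1 is /sfi/; it ends in its nucleus with no coda, so it is open.

open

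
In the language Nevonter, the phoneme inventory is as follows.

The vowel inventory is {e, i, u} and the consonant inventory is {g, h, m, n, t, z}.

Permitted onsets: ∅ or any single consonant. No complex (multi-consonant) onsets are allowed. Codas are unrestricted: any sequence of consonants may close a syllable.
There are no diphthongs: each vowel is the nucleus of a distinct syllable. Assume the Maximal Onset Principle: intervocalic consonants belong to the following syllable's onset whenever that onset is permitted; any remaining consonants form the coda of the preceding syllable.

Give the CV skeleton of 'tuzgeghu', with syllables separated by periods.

CVC.CVC.CV

Nuclei (vowels): u, e, u → 3 syllables.
Between /u/ (V1) and /e/ (V2): /zg/; trying suffixes from longest down, /g/ is the first permitted one, so coda /z/ | onset /g/.
Between /e/ (V2) and /u/ (V3): /gh/ splits as /g/ + /h/ (/h/ is the longest suffix that is a licit onset).
Result: tuz.geg.hu.
Mapping each syllable to C/V: /tuz/ → CVC, /geg/ → CVC, /hu/ → CV.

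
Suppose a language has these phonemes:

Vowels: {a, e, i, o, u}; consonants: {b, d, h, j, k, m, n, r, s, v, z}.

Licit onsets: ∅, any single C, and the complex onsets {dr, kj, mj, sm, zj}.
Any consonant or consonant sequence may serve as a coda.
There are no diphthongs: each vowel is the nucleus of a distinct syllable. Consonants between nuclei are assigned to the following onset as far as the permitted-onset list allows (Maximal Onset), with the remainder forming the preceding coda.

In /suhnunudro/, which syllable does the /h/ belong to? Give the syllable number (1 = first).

The vowels are u, u, u, o — 4 nuclei, so 4 syllables.
Between /u/ (V1) and /u/ (V2): cluster /hn/ — the longest permitted-onset suffix is /n/; onset = /n/, preceding coda = /h/.
Between /u/ (V2) and /u/ (V3): /n/ is a single consonant, so it becomes the next onset.
Between /u/ (V3) and /o/ (V4): cluster /dr/ — /dr/ is itself a permitted onset, so the whole cluster goes right; preceding coda = ∅.
Putting it together: suh.nu.nu.dro.
The /h/ is in the coda of syllable 1 (/suh/).

1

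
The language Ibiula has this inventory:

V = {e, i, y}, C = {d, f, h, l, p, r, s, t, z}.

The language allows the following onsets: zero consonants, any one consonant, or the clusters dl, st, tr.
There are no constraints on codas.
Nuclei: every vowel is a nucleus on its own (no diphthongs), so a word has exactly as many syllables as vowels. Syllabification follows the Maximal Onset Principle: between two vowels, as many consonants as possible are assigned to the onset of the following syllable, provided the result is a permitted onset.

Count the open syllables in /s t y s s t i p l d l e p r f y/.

1

Vowels present: y, i, e, y; each is a nucleus, giving 4 syllables.
Between /y/ (V1) and /i/ (V2): cluster /sst/ — the longest permitted-onset suffix is /st/; onset = /st/, preceding coda = /s/.
Between /i/ (V2) and /e/ (V3): /pldl/ splits as /pl/ + /dl/ (/dl/ is the longest suffix that is a licit onset).
Between /e/ (V3) and /y/ (V4): /prf/ splits as /pr/ + /f/ (/f/ is the longest suffix that is a licit onset).
Syllabification: stys.stipl.dlepr.fy.
Classifying each syllable: /stys/ (closed), /stipl/ (closed), /dlepr/ (closed), /fy/ (open).
Open syllables: 1.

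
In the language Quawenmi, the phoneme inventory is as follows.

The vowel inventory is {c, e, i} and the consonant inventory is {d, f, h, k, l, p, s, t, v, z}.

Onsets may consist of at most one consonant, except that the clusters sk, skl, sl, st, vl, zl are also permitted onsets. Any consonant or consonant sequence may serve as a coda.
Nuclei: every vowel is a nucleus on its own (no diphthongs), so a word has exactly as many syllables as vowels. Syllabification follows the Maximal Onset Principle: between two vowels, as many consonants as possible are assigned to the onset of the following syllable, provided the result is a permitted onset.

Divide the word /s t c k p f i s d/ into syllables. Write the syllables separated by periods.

Vowels present: c, i; each is a nucleus, giving 2 syllables.
σ1/σ2 boundary: cluster /kpf/ — the longest permitted-onset suffix is /f/; onset = /f/, preceding coda = /kp/.

stckp.fisd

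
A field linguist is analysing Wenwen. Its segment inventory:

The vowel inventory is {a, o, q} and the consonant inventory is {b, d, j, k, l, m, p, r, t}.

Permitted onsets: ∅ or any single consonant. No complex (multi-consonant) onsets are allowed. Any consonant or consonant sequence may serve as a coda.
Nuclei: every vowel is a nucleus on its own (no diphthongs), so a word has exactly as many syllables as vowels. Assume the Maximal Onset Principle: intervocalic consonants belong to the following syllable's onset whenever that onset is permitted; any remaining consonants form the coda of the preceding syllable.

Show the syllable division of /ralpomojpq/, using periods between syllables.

Vowels present: a, o, o, q; each is a nucleus, giving 4 syllables.
V1 /a/ – V2 /o/: /lp/; trying suffixes from longest down, /p/ is the first permitted one, so coda /l/ | onset /p/.
V2 /o/ – V3 /o/: /m/ is a single consonant, so it becomes the next onset.
V3 /o/ – V4 /q/: /jp/; trying suffixes from longest down, /p/ is the first permitted one, so coda /j/ | onset /p/.

ral.po.moj.pq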